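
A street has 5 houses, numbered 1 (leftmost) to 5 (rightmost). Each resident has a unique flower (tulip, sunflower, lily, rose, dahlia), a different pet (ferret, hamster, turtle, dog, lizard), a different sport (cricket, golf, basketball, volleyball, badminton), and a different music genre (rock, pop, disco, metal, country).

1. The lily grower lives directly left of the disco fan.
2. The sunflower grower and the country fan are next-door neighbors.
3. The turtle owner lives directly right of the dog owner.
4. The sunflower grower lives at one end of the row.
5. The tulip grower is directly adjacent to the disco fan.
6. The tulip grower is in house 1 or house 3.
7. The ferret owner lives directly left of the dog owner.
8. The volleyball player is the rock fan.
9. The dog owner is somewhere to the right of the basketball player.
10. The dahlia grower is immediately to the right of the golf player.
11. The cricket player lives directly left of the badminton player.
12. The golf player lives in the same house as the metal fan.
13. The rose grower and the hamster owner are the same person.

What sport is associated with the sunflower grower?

badminton

The lily grower is narrowed to house 1 or 3; consider each.
Placing it in house 3 leads to a contradiction, so it's in house 1.
By clue 1, the disco fan is in house 2.
That leaves country as the music genre for house 4.
House 3 flower: only tulip fits.
House 5's flower must be sunflower (nothing else left).
The dahlia grower is narrowed to house 2 or 4; consider each.
Placing it in house 2 leads to a contradiction, so it's in house 4.
The golf player is in house 3 (clue 10).
By clue 12, the metal fan is in house 3.
That leaves rose as the flower for house 2.
By clue 13, the hamster owner is in house 2.
So house 4 gets cricket for sport.
Clue 7: the ferret owner is in house 3.
By clue 7, the dog owner is in house 4.
The badminton player is in house 5 (clue 11).
That leaves lizard as the pet for house 1.
The only pet still possible for house 5 is turtle.
House 2's sport must be basketball (nothing else left).
Clue 8: the rock fan is in house 1.
House 1 sport: only volleyball fits.
The only music genre still possible for house 5 is pop.
So: house 1 = lily/lizard/volleyball/rock, house 2 = rose/hamster/basketball/disco, house 3 = tulip/ferret/golf/metal, house 4 = dahlia/dog/cricket/country, house 5 = sunflower/turtle/badminton/pop.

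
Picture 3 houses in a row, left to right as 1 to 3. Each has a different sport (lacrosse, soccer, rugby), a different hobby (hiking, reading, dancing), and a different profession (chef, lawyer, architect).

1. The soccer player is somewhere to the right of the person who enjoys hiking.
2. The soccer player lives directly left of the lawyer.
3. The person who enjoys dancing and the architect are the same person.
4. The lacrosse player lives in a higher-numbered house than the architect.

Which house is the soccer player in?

By clue 2, the soccer player is in house 2.
Clue 2 places the lawyer in house 3.
The only sport still possible for house 1 is rugby.
House 3 sport: only lacrosse fits.
By clue 1, the person who enjoys hiking is in house 1.
House 2 hobby: only dancing fits.
So house 3 gets reading for hobby.
Clue 3 places the architect in house 2.
So house 1 gets chef for profession.
So: house 1 = rugby/hiking/chef, house 2 = soccer/dancing/architect, house 3 = lacrosse/reading/lawyer.

2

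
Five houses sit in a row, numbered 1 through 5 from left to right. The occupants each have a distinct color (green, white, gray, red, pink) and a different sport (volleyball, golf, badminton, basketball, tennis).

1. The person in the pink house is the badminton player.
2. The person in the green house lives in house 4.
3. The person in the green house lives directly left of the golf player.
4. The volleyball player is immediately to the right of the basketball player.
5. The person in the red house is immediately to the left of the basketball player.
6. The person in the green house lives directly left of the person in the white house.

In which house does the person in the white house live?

5

The person in the green house is in house 4 (clue 2).
Clue 3 places the golf player in house 5.
Clue 6 places the person in the white house in house 5.
The person in the red house is narrowed to house 1 or 2; consider each.
Placing it in house 1 leads to a contradiction, so it's in house 2.
Clue 5 places the basketball player in house 3.
The person in the pink house is in house 1 (clue 1).
Clue 1: the badminton player is in house 1.
House 3 color: only gray fits.
House 2's sport must be tennis (nothing else left).
House 4's sport must be volleyball (nothing else left).
So: house 1 = pink/badminton, house 2 = red/tennis, house 3 = gray/basketball, house 4 = green/volleyball, house 5 = white/golf.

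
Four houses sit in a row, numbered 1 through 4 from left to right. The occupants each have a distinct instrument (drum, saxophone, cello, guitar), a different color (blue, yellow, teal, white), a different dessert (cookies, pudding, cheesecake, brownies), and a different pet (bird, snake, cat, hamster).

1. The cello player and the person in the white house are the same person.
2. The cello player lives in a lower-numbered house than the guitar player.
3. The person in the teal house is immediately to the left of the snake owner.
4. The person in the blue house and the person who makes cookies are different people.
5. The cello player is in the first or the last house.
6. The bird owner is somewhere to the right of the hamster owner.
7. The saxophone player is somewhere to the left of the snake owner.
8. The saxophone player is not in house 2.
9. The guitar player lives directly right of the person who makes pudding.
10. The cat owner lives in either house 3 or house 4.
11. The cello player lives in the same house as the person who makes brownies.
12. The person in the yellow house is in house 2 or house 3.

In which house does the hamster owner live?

1

Clue 5: the cello player is in house 1.
From clue 11, the person who makes brownies must be in house 1.
The only pet still possible for house 1 is hamster.
The person in the white house is in house 1 (clue 1).
The snake owner is in house 4 (clue 7).
The only instrument still possible for house 2 is drum.
So house 3 gets saxophone for instrument.
The only instrument still possible for house 4 is guitar.
House 4 color: only blue fits.
That leaves bird as the pet for house 2.
That leaves cat as the pet for house 3.
By clue 3, the person in the teal house is in house 3.
The person who makes pudding is in house 3 (clue 9).
So house 2 gets yellow for color.
House 4 dessert: only cheesecake fits.
That leaves cookies as the dessert for house 2.
So: house 1 = cello/white/brownies/hamster, house 2 = drum/yellow/cookies/bird, house 3 = saxophone/teal/pudding/cat, house 4 = guitar/blue/cheesecake/snake.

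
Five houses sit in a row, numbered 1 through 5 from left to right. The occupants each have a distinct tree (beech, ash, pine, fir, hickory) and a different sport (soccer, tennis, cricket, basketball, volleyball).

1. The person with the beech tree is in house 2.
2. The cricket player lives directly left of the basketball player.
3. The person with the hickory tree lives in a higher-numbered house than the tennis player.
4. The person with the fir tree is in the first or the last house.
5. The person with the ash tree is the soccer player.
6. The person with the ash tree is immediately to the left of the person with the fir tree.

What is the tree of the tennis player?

Clue 1 places the person with the beech tree in house 2.
By clue 6, the person with the ash tree is in house 4.
From clue 6, the person with the fir tree must be in house 5.
The only tree still possible for house 1 is pine.
House 3 tree: only hickory fits.
The soccer player is in house 4 (clue 5).
That leaves volleyball as the sport for house 5.
That leaves basketball as the sport for house 3.
Clue 2 places the cricket player in house 2.
House 1 sport: only tennis fits.
So: house 1 = pine/tennis, house 2 = beech/cricket, house 3 = hickory/basketball, house 4 = ash/soccer, house 5 = fir/volleyball.

pine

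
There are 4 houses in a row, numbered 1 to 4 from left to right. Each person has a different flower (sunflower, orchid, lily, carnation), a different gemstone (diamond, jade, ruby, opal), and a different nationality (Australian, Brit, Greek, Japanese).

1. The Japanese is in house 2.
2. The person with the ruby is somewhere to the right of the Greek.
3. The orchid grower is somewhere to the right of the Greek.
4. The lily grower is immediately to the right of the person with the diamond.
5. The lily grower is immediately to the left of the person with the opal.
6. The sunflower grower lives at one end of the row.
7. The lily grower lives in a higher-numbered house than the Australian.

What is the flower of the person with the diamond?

By clue 1, the Japanese is in house 2.
The only nationality still possible for house 4 is Brit.
That leaves Australian as the nationality for house 1.
So house 3 gets Greek for nationality.
From clue 2, the person with the ruby must be in house 4.
Clue 3: the orchid grower is in house 4.
House 3's gemstone must be opal (nothing else left).
From clue 5, the lily grower must be in house 2.
The only flower still possible for house 1 is sunflower.
House 3 flower: only carnation fits.
Clue 4 places the person with the diamond in house 1.
So house 2 gets jade for gemstone.
So: house 1 = sunflower/diamond/Australian, house 2 = lily/jade/Japanese, house 3 = carnation/opal/Greek, house 4 = orchid/ruby/Brit.

sunflower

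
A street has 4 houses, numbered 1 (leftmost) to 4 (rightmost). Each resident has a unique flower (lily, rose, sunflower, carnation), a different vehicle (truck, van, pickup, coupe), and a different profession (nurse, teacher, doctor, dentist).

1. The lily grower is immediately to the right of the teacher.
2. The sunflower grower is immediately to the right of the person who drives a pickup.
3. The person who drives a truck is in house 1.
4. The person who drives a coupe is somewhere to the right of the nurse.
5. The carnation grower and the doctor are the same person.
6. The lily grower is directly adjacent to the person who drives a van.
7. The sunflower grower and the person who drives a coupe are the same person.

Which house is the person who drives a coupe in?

4

By clue 3, the person who drives a truck is in house 1.
The sunflower grower is narrowed to house 3 or 4; consider each.
Placing it in house 3 leads to a contradiction, so it's in house 4.
By clue 2, the person who drives a pickup is in house 3.
From clue 7, the person who drives a coupe must be in house 4.
House 2's vehicle must be van (nothing else left).
Clue 6: the lily grower is in house 3.
That leaves dentist as the profession for house 4.
The teacher is in house 2 (clue 1).
The only profession still possible for house 1 is doctor.
House 3 profession: only nurse fits.
The carnation grower is in house 1 (clue 5).
House 2's flower must be rose (nothing else left).
So: house 1 = carnation/truck/doctor, house 2 = rose/van/teacher, house 3 = lily/pickup/nurse, house 4 = sunflower/coupe/dentist.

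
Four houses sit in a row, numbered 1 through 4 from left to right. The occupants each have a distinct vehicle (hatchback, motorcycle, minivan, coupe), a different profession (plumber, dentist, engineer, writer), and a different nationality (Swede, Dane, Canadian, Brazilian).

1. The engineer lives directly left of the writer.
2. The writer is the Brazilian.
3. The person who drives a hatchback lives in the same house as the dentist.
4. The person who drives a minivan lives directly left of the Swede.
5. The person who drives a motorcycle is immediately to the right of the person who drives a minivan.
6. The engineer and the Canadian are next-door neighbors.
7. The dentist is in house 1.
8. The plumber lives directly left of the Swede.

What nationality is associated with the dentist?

Dane

Clue 7 places the dentist in house 1.
So house 4 gets writer for profession.
Clue 1 places the engineer in house 3.
From clue 2, the Brazilian must be in house 4.
Clue 3 places the person who drives a hatchback in house 1.
House 2 profession: only plumber fits.
That leaves Dane as the nationality for house 1.
House 2 nationality: only Canadian fits.
That leaves Swede as the nationality for house 3.
Clue 4 places the person who drives a minivan in house 2.
The person who drives a motorcycle is in house 3 (clue 5).
House 4 vehicle: only coupe fits.
So: house 1 = hatchback/dentist/Dane, house 2 = minivan/plumber/Canadian, house 3 = motorcycle/engineer/Swede, house 4 = coupe/writer/Brazilian.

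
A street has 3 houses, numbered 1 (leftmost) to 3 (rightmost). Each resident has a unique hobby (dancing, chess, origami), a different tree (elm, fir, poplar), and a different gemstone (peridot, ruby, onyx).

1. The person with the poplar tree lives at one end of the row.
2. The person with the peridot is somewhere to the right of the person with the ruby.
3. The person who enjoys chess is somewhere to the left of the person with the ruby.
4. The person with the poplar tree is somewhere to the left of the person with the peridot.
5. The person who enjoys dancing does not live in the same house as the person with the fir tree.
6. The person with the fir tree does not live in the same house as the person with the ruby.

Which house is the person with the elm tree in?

Clue 3 places the person who enjoys chess in house 1.
From clue 3, the person with the ruby must be in house 2.
By clue 4, the person with the poplar tree is in house 1.
House 2 tree: only elm fits.
House 3 tree: only fir fits.
That leaves onyx as the gemstone for house 1.
House 3's gemstone must be peridot (nothing else left).
The person who enjoys dancing is in house 2 (clue 5).
House 3 hobby: only origami fits.
So: house 1 = chess/poplar/onyx, house 2 = dancing/elm/ruby, house 3 = origami/fir/peridot.

2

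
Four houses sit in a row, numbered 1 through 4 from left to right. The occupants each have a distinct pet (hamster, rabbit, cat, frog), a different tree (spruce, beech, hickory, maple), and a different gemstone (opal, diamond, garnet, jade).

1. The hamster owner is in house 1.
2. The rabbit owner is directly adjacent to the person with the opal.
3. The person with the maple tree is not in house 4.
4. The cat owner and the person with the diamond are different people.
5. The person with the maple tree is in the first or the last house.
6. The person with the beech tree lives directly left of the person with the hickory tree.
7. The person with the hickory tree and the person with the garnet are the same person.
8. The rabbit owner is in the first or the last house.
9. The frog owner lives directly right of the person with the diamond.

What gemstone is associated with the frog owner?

jade

The hamster owner is in house 1 (clue 1).
The person with the maple tree is in house 1 (clue 5).
House 4's pet must be rabbit (nothing else left).
From clue 2, the person with the opal must be in house 3.
That leaves garnet as the gemstone for house 4.
By clue 7, the person with the hickory tree is in house 4.
By clue 6, the person with the beech tree is in house 3.
That leaves spruce as the tree for house 2.
The cat owner is narrowed to house 2 or 3; consider each.
Placing it in house 2 leads to a contradiction, so it's in house 3.
House 2 pet: only frog fits.
From clue 9, the person with the diamond must be in house 1.
House 2's gemstone must be jade (nothing else left).
So: house 1 = hamster/maple/diamond, house 2 = frog/spruce/jade, house 3 = cat/beech/opal, house 4 = rabbit/hickory/garnet.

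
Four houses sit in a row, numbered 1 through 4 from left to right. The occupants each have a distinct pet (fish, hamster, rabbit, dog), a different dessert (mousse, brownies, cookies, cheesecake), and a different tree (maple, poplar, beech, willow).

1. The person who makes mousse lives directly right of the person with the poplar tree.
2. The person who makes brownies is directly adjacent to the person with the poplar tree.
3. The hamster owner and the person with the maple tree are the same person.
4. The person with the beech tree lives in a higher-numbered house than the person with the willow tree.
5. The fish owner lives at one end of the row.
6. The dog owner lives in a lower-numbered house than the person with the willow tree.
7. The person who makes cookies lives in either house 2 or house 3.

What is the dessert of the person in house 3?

mousse

The dog owner is narrowed to house 1 or 2; consider each.
Placing it in house 1 leads to a contradiction, so it's in house 2.
Clue 6 places the person with the willow tree in house 3.
So house 3 gets rabbit for pet.
House 4's dessert must be cheesecake (nothing else left).
House 2 tree: only poplar fits.
The only tree still possible for house 4 is beech.
By clue 1, the person who makes mousse is in house 3.
By clue 3, the hamster owner is in house 1.
So house 4 gets fish for pet.
House 1's dessert must be brownies (nothing else left).
House 2 dessert: only cookies fits.
The only tree still possible for house 1 is maple.
So: house 1 = hamster/brownies/maple, house 2 = dog/cookies/poplar, house 3 = rabbit/mousse/willow, house 4 = fish/cheesecake/beech.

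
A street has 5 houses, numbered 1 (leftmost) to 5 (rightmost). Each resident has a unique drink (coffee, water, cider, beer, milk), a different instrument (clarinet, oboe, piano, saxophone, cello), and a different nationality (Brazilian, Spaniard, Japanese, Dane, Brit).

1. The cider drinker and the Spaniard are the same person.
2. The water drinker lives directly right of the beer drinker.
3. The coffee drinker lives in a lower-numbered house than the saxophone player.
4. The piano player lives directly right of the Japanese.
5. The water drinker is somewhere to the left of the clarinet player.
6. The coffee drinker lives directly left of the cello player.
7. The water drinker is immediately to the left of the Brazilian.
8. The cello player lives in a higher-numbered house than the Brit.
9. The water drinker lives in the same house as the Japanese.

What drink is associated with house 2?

beer

The only instrument still possible for house 1 is oboe.
The beer drinker is narrowed to house 1 or 2 or 3; consider each.
Placing it in house 1 and house 3 leads to a contradiction, so it's in house 2.
Clue 2 places the water drinker in house 3.
By clue 7, the Brazilian is in house 4.
Clue 9: the Japanese is in house 3.
Clue 4: the piano player is in house 4.
The only instrument still possible for house 3 is saxophone.
By clue 3, the coffee drinker is in house 1.
Clue 6: the cello player is in house 2.
By clue 8, the Brit is in house 1.
That leaves milk as the drink for house 4.
That leaves cider as the drink for house 5.
The only instrument still possible for house 5 is clarinet.
House 2 nationality: only Dane fits.
House 5's nationality must be Spaniard (nothing else left).
So: house 1 = coffee/oboe/Brit, house 2 = beer/cello/Dane, house 3 = water/saxophone/Japanese, house 4 = milk/piano/Brazilian, house 5 = cider/clarinet/Spaniard.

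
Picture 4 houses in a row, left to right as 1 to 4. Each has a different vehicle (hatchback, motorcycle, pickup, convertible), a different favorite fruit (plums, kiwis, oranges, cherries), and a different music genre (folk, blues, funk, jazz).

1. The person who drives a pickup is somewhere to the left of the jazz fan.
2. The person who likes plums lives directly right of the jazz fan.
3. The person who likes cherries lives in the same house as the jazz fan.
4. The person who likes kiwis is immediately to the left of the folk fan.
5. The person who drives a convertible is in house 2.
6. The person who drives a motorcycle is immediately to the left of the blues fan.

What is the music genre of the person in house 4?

blues

Clue 5: the person who drives a convertible is in house 2.
So house 4 gets hatchback for vehicle.
The only music genre still possible for house 1 is funk.
Clue 1 places the person who drives a pickup in house 1.
So house 3 gets motorcycle for vehicle.
From clue 6, the blues fan must be in house 4.
The person who likes cherries is narrowed to house 2 or 3; consider each.
Placing it in house 2 leads to a contradiction, so it's in house 3.
By clue 3, the jazz fan is in house 3.
House 2's music genre must be folk (nothing else left).
From clue 4, the person who likes kiwis must be in house 1.
House 2 favorite fruit: only oranges fits.
House 4 favorite fruit: only plums fits.
So: house 1 = pickup/kiwis/funk, house 2 = convertible/oranges/folk, house 3 = motorcycle/cherries/jazz, house 4 = hatchback/plums/blues.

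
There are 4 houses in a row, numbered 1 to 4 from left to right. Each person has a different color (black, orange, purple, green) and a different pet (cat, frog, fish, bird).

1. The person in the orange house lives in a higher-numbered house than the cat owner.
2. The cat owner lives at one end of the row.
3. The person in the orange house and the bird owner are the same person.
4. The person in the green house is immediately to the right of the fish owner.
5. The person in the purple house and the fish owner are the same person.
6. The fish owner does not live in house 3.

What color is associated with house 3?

green

Clue 2 places the cat owner in house 1.
So house 2 gets fish for pet.
Clue 4: the person in the green house is in house 3.
Clue 5 places the person in the purple house in house 2.
House 1's color must be black (nothing else left).
So house 4 gets orange for color.
By clue 3, the bird owner is in house 4.
So house 3 gets frog for pet.
So: house 1 = black/cat, house 2 = purple/fish, house 3 = green/frog, house 4 = orange/bird.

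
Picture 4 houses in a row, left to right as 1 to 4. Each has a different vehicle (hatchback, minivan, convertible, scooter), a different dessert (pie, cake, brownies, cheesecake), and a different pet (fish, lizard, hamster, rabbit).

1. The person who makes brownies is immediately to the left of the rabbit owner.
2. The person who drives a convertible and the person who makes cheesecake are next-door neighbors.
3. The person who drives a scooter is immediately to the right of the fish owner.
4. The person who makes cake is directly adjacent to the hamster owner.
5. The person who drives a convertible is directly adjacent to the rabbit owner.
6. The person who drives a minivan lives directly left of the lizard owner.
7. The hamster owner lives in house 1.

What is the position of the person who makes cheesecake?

4

Clue 7 places the hamster owner in house 1.
From clue 4, the person who makes cake must be in house 2.
From clue 5, the person who drives a convertible must be in house 3.
House 4 vehicle: only scooter fits.
Clue 2 places the person who makes cheesecake in house 4.
By clue 3, the fish owner is in house 3.
That leaves lizard as the pet for house 2.
House 4 pet: only rabbit fits.
By clue 1, the person who makes brownies is in house 3.
Clue 6: the person who drives a minivan is in house 1.
That leaves hatchback as the vehicle for house 2.
House 1's dessert must be pie (nothing else left).
So: house 1 = minivan/pie/hamster, house 2 = hatchback/cake/lizard, house 3 = convertible/brownies/fish, house 4 = scooter/cheesecake/rabbit.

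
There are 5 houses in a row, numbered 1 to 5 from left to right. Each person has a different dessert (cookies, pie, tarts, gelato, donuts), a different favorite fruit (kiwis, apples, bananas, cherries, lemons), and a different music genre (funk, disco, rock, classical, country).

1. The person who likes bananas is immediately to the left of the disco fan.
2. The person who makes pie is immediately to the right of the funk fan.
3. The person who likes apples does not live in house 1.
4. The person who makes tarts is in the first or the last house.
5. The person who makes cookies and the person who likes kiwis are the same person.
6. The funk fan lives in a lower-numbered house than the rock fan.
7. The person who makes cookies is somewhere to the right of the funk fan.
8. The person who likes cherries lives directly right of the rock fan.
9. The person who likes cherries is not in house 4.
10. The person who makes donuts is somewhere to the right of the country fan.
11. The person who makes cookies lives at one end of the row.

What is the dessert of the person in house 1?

tarts

From clue 11, the person who makes cookies must be in house 5.
House 1 dessert: only tarts fits.
From clue 5, the person who likes kiwis must be in house 5.
House 3's favorite fruit must be cherries (nothing else left).
By clue 8, the rock fan is in house 2.
House 4's music genre must be classical (nothing else left).
That leaves disco as the music genre for house 5.
The person who likes bananas is in house 4 (clue 1).
The funk fan is in house 1 (clue 6).
So house 1 gets lemons for favorite fruit.
House 2's favorite fruit must be apples (nothing else left).
House 3's music genre must be country (nothing else left).
Clue 2: the person who makes pie is in house 2.
Clue 10 places the person who makes donuts in house 4.
That leaves gelato as the dessert for house 3.
So: house 1 = tarts/lemons/funk, house 2 = pie/apples/rock, house 3 = gelato/cherries/country, house 4 = donuts/bananas/classical, house 5 = cookies/kiwis/disco.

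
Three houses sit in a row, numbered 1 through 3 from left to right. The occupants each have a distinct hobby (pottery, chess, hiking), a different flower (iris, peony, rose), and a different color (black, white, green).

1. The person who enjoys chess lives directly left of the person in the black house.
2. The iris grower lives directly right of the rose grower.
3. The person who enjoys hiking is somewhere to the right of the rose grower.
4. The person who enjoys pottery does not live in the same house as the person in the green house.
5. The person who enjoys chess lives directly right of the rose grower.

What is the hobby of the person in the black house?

hiking

By clue 5, the person who enjoys chess is in house 2.
Clue 5: the rose grower is in house 1.
The only hobby still possible for house 1 is pottery.
So house 3 gets hiking for hobby.
The person in the black house is in house 3 (clue 1).
Clue 2 places the iris grower in house 2.
So house 3 gets peony for flower.
That leaves white as the color for house 1.
House 2's color must be green (nothing else left).
So: house 1 = pottery/rose/white, house 2 = chess/iris/green, house 3 = hiking/peony/black.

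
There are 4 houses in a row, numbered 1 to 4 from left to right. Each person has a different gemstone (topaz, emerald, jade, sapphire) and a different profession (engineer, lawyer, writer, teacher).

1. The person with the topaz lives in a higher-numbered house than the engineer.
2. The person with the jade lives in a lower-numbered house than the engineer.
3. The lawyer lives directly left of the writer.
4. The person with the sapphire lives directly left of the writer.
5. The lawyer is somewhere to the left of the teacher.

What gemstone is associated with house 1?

sapphire

That leaves lawyer as the profession for house 1.
From clue 3, the writer must be in house 2.
Clue 4 places the person with the sapphire in house 1.
House 4 profession: only teacher fits.
From clue 1, the person with the topaz must be in house 4.
The only gemstone still possible for house 2 is jade.
That leaves emerald as the gemstone for house 3.
House 3's profession must be engineer (nothing else left).
So: house 1 = sapphire/lawyer, house 2 = jade/writer, house 3 = emerald/engineer, house 4 = topaz/teacher.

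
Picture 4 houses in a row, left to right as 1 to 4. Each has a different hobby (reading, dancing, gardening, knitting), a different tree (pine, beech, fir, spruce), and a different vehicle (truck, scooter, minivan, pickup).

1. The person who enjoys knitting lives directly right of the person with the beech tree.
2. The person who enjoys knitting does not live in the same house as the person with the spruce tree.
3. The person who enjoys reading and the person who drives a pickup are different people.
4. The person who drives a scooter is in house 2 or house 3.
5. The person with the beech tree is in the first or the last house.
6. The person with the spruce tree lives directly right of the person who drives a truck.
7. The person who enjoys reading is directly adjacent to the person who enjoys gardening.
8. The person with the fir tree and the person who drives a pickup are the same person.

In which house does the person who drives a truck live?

2

Clue 5 places the person with the beech tree in house 1.
The person who enjoys knitting is in house 2 (clue 1).
House 1 vehicle: only minivan fits.
House 4 vehicle: only pickup fits.
The person who enjoys reading is in house 3 (clue 7).
Clue 7 places the person who enjoys gardening in house 4.
The person with the fir tree is in house 4 (clue 8).
House 1's hobby must be dancing (nothing else left).
That leaves pine as the tree for house 2.
The only tree still possible for house 3 is spruce.
By clue 6, the person who drives a truck is in house 2.
House 3's vehicle must be scooter (nothing else left).
So: house 1 = dancing/beech/minivan, house 2 = knitting/pine/truck, house 3 = reading/spruce/scooter, house 4 = gardening/fir/pickup.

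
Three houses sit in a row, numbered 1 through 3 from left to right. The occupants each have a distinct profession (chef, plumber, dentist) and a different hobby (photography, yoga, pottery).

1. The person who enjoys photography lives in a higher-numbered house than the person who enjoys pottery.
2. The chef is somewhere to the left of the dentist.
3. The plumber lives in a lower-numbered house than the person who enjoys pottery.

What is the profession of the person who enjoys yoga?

plumber

Clue 3: the plumber is in house 1.
The person who enjoys pottery is in house 2 (clue 3).
So house 3 gets dentist for profession.
House 1's hobby must be yoga (nothing else left).
House 3's hobby must be photography (nothing else left).
So house 2 gets chef for profession.
So: house 1 = plumber/yoga, house 2 = chef/pottery, house 3 = dentist/photography.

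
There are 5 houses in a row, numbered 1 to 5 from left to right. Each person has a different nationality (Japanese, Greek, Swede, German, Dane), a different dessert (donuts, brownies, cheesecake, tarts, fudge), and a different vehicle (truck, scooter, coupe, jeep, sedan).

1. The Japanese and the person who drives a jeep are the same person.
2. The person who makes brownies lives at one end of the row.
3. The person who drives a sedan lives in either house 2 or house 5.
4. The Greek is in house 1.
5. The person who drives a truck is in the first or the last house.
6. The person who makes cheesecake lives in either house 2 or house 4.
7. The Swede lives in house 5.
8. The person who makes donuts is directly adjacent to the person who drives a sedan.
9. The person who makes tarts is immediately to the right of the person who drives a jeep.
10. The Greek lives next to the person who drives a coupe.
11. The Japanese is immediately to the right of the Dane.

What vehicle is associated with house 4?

jeep

The Greek is in house 1 (clue 4).
From clue 7, the Swede must be in house 5.
Clue 10 places the person who drives a coupe in house 2.
House 5 vehicle: only sedan fits.
Clue 8: the person who makes donuts is in house 4.
So house 2 gets cheesecake for dessert.
House 3's dessert must be fudge (nothing else left).
So house 5 gets tarts for dessert.
That leaves truck as the vehicle for house 1.
The person who drives a jeep is in house 4 (clue 9).
House 1 dessert: only brownies fits.
The only vehicle still possible for house 3 is scooter.
Clue 1 places the Japanese in house 4.
From clue 11, the Dane must be in house 3.
House 2 nationality: only German fits.
So: house 1 = Greek/brownies/truck, house 2 = German/cheesecake/coupe, house 3 = Dane/fudge/scooter, house 4 = Japanese/donuts/jeep, house 5 = Swede/tarts/sedan.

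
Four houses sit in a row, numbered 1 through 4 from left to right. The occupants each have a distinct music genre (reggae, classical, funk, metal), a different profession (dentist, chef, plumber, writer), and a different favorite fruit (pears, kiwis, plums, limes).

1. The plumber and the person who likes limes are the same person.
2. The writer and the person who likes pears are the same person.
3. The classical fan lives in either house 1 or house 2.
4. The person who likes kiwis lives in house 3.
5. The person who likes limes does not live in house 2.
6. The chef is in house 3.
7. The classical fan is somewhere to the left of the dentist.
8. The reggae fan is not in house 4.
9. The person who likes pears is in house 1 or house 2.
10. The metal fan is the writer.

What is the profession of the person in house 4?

From clue 4, the person who likes kiwis must be in house 3.
From clue 6, the chef must be in house 3.
House 4 music genre: only funk fits.
House 3's music genre must be reggae (nothing else left).
The classical fan is narrowed to house 1 or 2; consider each.
Placing it in house 2 leads to a contradiction, so it's in house 1.
The only music genre still possible for house 2 is metal.
Clue 10 places the writer in house 2.
That leaves plumber as the profession for house 1.
So house 4 gets dentist for profession.
From clue 1, the person who likes limes must be in house 1.
By clue 2, the person who likes pears is in house 2.
House 4's favorite fruit must be plums (nothing else left).
So: house 1 = classical/plumber/limes, house 2 = metal/writer/pears, house 3 = reggae/chef/kiwis, house 4 = funk/dentist/plums.

dentist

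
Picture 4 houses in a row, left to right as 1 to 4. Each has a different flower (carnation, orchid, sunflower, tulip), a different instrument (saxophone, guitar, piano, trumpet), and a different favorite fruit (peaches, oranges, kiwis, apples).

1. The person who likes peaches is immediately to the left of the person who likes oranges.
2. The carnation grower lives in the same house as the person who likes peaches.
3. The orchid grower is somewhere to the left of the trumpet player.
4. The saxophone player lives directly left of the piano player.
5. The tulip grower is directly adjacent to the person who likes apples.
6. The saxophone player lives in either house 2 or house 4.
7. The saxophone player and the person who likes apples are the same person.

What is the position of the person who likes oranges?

By clue 6, the saxophone player is in house 2.
The person who likes apples is in house 2 (clue 7).
House 1 instrument: only guitar fits.
Clue 1 places the person who likes peaches in house 3.
The person who likes oranges is in house 4 (clue 1).
By clue 2, the carnation grower is in house 3.
From clue 4, the piano player must be in house 3.
House 1 flower: only tulip fits.
The only flower still possible for house 4 is sunflower.
House 4 instrument: only trumpet fits.
House 1's favorite fruit must be kiwis (nothing else left).
House 2's flower must be orchid (nothing else left).
So: house 1 = tulip/guitar/kiwis, house 2 = orchid/saxophone/apples, house 3 = carnation/piano/peaches, house 4 = sunflower/trumpet/oranges.

4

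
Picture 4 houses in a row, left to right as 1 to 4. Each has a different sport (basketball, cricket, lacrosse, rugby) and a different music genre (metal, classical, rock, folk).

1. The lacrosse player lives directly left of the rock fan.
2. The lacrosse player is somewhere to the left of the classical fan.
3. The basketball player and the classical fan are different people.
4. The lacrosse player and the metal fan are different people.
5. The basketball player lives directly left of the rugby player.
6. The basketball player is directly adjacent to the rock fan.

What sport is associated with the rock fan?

The basketball player is narrowed to house 1 or 2 or 3; consider each.
Placing it in house 1 and house 2 leads to a contradiction, so it's in house 3.
By clue 5, the rugby player is in house 4.
Clue 1: the lacrosse player is in house 1.
Clue 1: the rock fan is in house 2.
So house 2 gets cricket for sport.
House 1 music genre: only folk fits.
House 3 music genre: only metal fits.
That leaves classical as the music genre for house 4.
So: house 1 = lacrosse/folk, house 2 = cricket/rock, house 3 = basketball/metal, house 4 = rugby/classical.

cricket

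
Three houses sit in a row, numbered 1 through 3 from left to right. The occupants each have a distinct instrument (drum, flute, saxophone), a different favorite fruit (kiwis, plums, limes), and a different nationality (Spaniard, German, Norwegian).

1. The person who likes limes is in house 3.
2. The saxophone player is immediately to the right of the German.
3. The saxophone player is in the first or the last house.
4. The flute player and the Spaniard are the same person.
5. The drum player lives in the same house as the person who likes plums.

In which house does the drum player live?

2

By clue 1, the person who likes limes is in house 3.
Clue 3: the saxophone player is in house 3.
The German is in house 2 (clue 2).
House 3's nationality must be Norwegian (nothing else left).
The flute player is in house 1 (clue 4).
The only instrument still possible for house 2 is drum.
That leaves Spaniard as the nationality for house 1.
From clue 5, the person who likes plums must be in house 2.
So house 1 gets kiwis for favorite fruit.
So: house 1 = flute/kiwis/Spaniard, house 2 = drum/plums/German, house 3 = saxophone/limes/Norwegian.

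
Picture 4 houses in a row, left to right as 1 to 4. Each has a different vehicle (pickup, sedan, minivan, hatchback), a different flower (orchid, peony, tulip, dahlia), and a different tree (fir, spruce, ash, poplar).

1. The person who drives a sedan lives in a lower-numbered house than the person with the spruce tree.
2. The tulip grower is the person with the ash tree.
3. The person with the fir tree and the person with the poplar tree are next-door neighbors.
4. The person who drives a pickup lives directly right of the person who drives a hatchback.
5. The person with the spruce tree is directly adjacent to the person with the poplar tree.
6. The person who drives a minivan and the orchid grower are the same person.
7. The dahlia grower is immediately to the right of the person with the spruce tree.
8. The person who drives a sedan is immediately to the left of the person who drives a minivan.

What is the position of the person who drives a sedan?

The only vehicle still possible for house 4 is pickup.
Clue 4: the person who drives a hatchback is in house 3.
House 1's vehicle must be sedan (nothing else left).
House 2's vehicle must be minivan (nothing else left).
By clue 6, the orchid grower is in house 2.
The dahlia grower is narrowed to house 3 or 4; consider each.
Placing it in house 4 leads to a contradiction, so it's in house 3.
The person with the spruce tree is in house 2 (clue 7).
Clue 5 places the person with the poplar tree in house 3.
So house 1 gets ash for tree.
House 4 tree: only fir fits.
The tulip grower is in house 1 (clue 2).
That leaves peony as the flower for house 4.
So: house 1 = sedan/tulip/ash, house 2 = minivan/orchid/spruce, house 3 = hatchback/dahlia/poplar, house 4 = pickup/peony/fir.

1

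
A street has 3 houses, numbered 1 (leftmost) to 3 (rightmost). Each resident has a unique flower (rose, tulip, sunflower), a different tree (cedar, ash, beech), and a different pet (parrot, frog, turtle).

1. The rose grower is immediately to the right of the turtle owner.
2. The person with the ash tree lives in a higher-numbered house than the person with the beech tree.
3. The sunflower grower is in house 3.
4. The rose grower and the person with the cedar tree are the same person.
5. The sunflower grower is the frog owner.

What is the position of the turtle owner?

1

Clue 3 places the sunflower grower in house 3.
The frog owner is in house 3 (clue 5).
House 1 flower: only tulip fits.
That leaves rose as the flower for house 2.
So house 1 gets beech for tree.
By clue 1, the turtle owner is in house 1.
Clue 4: the person with the cedar tree is in house 2.
House 3 tree: only ash fits.
House 2 pet: only parrot fits.
So: house 1 = tulip/beech/turtle, house 2 = rose/cedar/parrot, house 3 = sunflower/ash/frog.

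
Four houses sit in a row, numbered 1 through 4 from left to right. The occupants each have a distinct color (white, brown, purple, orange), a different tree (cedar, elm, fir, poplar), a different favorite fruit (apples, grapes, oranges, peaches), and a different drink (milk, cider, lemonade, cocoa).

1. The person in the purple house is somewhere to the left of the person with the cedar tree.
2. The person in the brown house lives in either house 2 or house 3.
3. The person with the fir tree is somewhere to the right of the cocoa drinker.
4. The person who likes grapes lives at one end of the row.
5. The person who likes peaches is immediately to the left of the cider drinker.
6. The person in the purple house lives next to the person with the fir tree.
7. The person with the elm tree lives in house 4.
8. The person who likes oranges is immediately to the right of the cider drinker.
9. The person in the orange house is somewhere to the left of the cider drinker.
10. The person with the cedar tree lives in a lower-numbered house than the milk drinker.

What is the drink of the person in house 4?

milk

From clue 7, the person with the elm tree must be in house 4.
House 4 color: only white fits.
That leaves poplar as the tree for house 1.
So house 3 gets brown for color.
The person in the orange house is narrowed to house 1 or 2; consider each.
Placing it in house 1 leads to a contradiction, so it's in house 2.
The cider drinker is in house 3 (clue 9).
House 1 color: only purple fits.
Clue 5 places the person who likes peaches in house 2.
The person with the fir tree is in house 2 (clue 6).
From clue 8, the person who likes oranges must be in house 4.
The only tree still possible for house 3 is cedar.
House 3 favorite fruit: only apples fits.
That leaves milk as the drink for house 4.
Clue 3: the cocoa drinker is in house 1.
House 1's favorite fruit must be grapes (nothing else left).
House 2 drink: only lemonade fits.
So: house 1 = purple/poplar/grapes/cocoa, house 2 = orange/fir/peaches/lemonade, house 3 = brown/cedar/apples/cider, house 4 = white/elm/oranges/milk.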